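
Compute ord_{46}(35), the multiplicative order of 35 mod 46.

11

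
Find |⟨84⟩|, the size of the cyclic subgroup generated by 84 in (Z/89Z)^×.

ord(84) | φ(89) = 89 − 1 = 88 = 2^3 · 11.
Divisors of 88: 1, 2, 4, 8, 11, 22, 44, 88.
Check 84^d mod 89 for each divisor in increasing order:
84^1 ≡ 84
84^2 ≡ 25
84^4 ≡ 2
84^8 ≡ 4
84^11 ≡ 34
84^22 ≡ 88
84^44 ≡ 1
Hence ord(84) = 44.

44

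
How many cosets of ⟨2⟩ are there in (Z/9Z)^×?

Since 2 ∈ (Z/9Z)^×, its order divides φ(9) = φ(3^2) = 3·(3−1) = 6 = 2 · 3.
Divisors of 6: 1, 2, 3, 6.
Evaluate successive powers at the divisors of 6:
2^1 ≡ 2
2^2 ≡ 4
2^3 ≡ 8
2^6 ≡ 1
The order of 2 is 6, so the subgroup it generates has 6 elements.
The index is φ(9) / ord(2) = 6 / 6 = 1.

1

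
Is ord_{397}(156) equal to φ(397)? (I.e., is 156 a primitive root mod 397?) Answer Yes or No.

Yes

φ(397) = 397 − 1 = 396 = 2^2 · 3^2 · 11.
It suffices to check that the order of 156 is not a proper divisor of 396: compute 156^(396/q) for q ∈ {2, 3, 11}.
156^198 ≡ 396 (mod 397)  [q = 2: ≢ 1 ✓]
156^132 ≡ 362 (mod 397)  [q = 3: ≢ 1 ✓]
156^36 ≡ 256 (mod 397)  [q = 11: ≢ 1 ✓]
Every test exponent gives a nontrivial residue, hence 156 generates the full group.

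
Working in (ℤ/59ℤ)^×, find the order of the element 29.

29

The order of 29 must divide φ(59) = 59 − 1 = 58 = 2 · 29.
Divisors of 58: 1, 2, 29, 58.
Evaluate successive powers at the divisors of 58:
29^1 ≡ 29 (mod 59)
29^2 ≡ 15 (mod 59)
29^29 ≡ 1 (mod 59) ✓
Therefore the multiplicative order of 29 modulo 59 is 29.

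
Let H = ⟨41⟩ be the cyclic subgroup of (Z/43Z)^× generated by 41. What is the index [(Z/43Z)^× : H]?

6

By Lagrange's theorem, ord_43(41) divides φ(43) = 43 − 1 = 42 = 2 · 3 · 7.
Divisors of 42: 1, 2, 3, 6, 7, 14, 21, 42.
Test each divisor d:
41^1 ≡ 41 (mod 43)
41^2 ≡ 4 (mod 43)
41^3 ≡ 35 (mod 43)
41^6 ≡ 21 (mod 43)
41^7 ≡ 1 (mod 43) ✓
Thus |⟨41⟩| = ord(41) = 7.
Index = |(Z/43Z)^×| / |⟨41⟩| = 42 / 7 = 6.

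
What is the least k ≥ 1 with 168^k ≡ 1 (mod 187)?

40

Since 168 ∈ (Z/187Z)^×, its order divides φ(187) = φ(11·17) = (11−1)·(17−1) = 10·16 = 160 = 2^5 · 5.
Divisors of 160: 1, 2, 4, 5, 8, 10, 16, 20, 32, 40, 80, 160.
Test each divisor d:
168^1 ≡ 168
168^2 ≡ 174
168^4 ≡ 169
168^5 ≡ 155
168^8 ≡ 137
168^10 ≡ 89
168^16 ≡ 69
168^20 ≡ 67
168^32 ≡ 86
168^40 ≡ 1
Hence ord(168) = 40.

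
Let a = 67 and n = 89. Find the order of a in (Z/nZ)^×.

The order of 67 must divide φ(89) = 89 − 1 = 88 = 2^3 · 11.
Divisors of 88: 1, 2, 4, 8, 11, 22, 44, 88.
Evaluate successive powers at the divisors of 88:
67^1 ≡ 67 (mod 89)
67^2 ≡ 39 (mod 89)
67^4 ≡ 8 (mod 89)
67^8 ≡ 64 (mod 89)
67^11 ≡ 1 (mod 89) ✓
Therefore the multiplicative order of 67 modulo 89 is 11.

11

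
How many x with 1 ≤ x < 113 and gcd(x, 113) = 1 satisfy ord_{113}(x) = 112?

φ(113) = 113 − 1 = 112 = 2^4 · 7.
(Z/113Z)^× is cyclic (|G| = 112); a cyclic group of order m has exactly φ(d) elements of each order d | m, and none otherwise.
112 = 2^4 · 7 divides 112, and φ(112) = 48.

48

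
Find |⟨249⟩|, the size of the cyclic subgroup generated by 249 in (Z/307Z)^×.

Since 249 ∈ (Z/307Z)^×, its order divides φ(307) = 307 − 1 = 306 = 2 · 3^2 · 17.
Divisors of 306: 1, 2, 3, 6, 9, 17, 18, 34, 51, 102, 153, 306.
Compute 249^d (mod 307) for the divisors d until we hit 1:
249^1 ≡ 249 (mod 307)
249^2 ≡ 294 (mod 307)
249^3 ≡ 140 (mod 307)
249^6 ≡ 259 (mod 307)
249^9 ≡ 34 (mod 307)
249^17 ≡ 33 (mod 307)
249^18 ≡ 235 (mod 307)
249^34 ≡ 168 (mod 307)
249^51 ≡ 18 (mod 307)
249^102 ≡ 17 (mod 307)
249^153 ≡ 306 (mod 307)
249^306 ≡ 1 (mod 307) ✓
Therefore the multiplicative order of 249 modulo 307 is 306.

306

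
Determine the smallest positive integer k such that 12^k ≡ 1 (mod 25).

The order of 12 must divide φ(25) = φ(5^2) = 5·(5−1) = 20 = 2^2 · 5.
Divisors of 20: 1, 2, 4, 5, 10, 20.
Test each divisor d:
12^1 ≡ 12
12^2 ≡ 19
12^4 ≡ 11
12^5 ≡ 7
12^10 ≡ 24
12^20 ≡ 1
The smallest such exponent is 20, so the order of 12 is 20.

20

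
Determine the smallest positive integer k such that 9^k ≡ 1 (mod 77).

15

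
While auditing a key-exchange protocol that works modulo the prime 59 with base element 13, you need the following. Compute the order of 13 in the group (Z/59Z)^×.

Since 13 ∈ (Z/59Z)^×, its order divides φ(59) = 59 − 1 = 58 = 2 · 29.
Divisors of 58: 1, 2, 29, 58.
Test each divisor d:
13^1 ≡ 13
13^2 ≡ 51
13^29 ≡ 58
13^58 ≡ 1
Therefore the multiplicative order of 13 modulo 59 is 58.

58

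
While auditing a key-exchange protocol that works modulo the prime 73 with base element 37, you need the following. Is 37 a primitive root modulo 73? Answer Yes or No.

φ(73) = 73 − 1 = 72 = 2^3 · 3^2.
Test 37^(72/q) mod 73 for each prime factor q of 72:
37^36 ≡ 1 (mod 73)  [q = 2: ≡ 1 ✗]
37^24 ≡ 8 (mod 73)  [q = 3: ≢ 1 ✓]
37^36 ≡ 1 shows ord(37) | 36, strictly less than φ(73); not a primitive root.

No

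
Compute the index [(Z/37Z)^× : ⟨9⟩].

4

By Lagrange's theorem, ord_37(9) divides φ(37) = 37 − 1 = 36 = 2^2 · 3^2.
Divisors of 36: 1, 2, 3, 4, 6, 9, 12, 18, 36.
Evaluate successive powers at the divisors of 36:
9^1 ≡ 9 (mod 37)
9^2 ≡ 7 (mod 37)
9^3 ≡ 26 (mod 37)
9^4 ≡ 12 (mod 37)
9^6 ≡ 10 (mod 37)
9^9 ≡ 1 (mod 37) ✓
The order of 9 is 9, so the subgroup it generates has 9 elements.
The index is φ(37) / ord(9) = 36 / 9 = 4.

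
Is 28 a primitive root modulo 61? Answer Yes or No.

φ(61) = 61 − 1 = 60 = 2^2 · 3 · 5.
Test 28^(60/q) mod 61 for each prime factor q of 60:
28^30 ≡ 60 (mod 61)  [q = 2: ≢ 1 ✓]
28^20 ≡ 1 (mod 61)  [q = 3: ≡ 1 ✗]
28^12 ≡ 9 (mod 61)  [q = 5: ≢ 1 ✓]
Since 28^20 ≡ 1, the order of 28 divides 20 < 60, so 28 is not a primitive root.

No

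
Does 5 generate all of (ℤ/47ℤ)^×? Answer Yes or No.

φ(47) = 47 − 1 = 46 = 2 · 23.
It suffices to check that the order of 5 is not a proper divisor of 46: compute 5^(46/q) for q ∈ {2, 23}.
5^23 ≡ 46 (mod 47)  [q = 2: ≢ 1 ✓]
5^2 ≡ 25 (mod 47)  [q = 23: ≢ 1 ✓]
None equal 1, so ord_47(5) = 46: 5 is a primitive root.

Yes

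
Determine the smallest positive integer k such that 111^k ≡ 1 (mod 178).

22

ord(111) | φ(178) = φ(2)·φ(89) = 1·88 = 88 = 2^3 · 11.
Divisors of 88: 1, 2, 4, 8, 11, 22, 44, 88.
Check 111^d mod 178 for each divisor in increasing order:
111^1 ≡ 111
111^2 ≡ 39
111^4 ≡ 97
111^8 ≡ 153
111^11 ≡ 177
111^22 ≡ 1
Therefore the multiplicative order of 111 modulo 178 is 22.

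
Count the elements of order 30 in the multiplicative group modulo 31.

φ(31) = 31 − 1 = 30 = 2 · 3 · 5.
In a cyclic group of order 30, there are φ(d) elements of order d for each divisor d of 30, and zero for non-divisors.
30 = 2 · 3 · 5 divides 30, and φ(30) = 8.

8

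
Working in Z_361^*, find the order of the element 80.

By Lagrange's theorem, ord_361(80) divides φ(361) = φ(19^2) = 19·(19−1) = 342 = 2 · 3^2 · 19.
Divisors of 342: 1, 2, 3, 6, 9, 18, 19, 38, 57, 114, 171, 342.
Check 80^d mod 361 for each divisor in increasing order:
80^1 ≡ 80 (mod 361)
80^2 ≡ 263 (mod 361)
80^3 ≡ 102 (mod 361)
80^6 ≡ 296 (mod 361)
80^9 ≡ 229 (mod 361)
80^18 ≡ 96 (mod 361)
80^19 ≡ 99 (mod 361)
80^38 ≡ 54 (mod 361)
80^57 ≡ 292 (mod 361)
80^114 ≡ 68 (mod 361)
80^171 ≡ 1 (mod 361) ✓
Hence ord(80) = 171.

171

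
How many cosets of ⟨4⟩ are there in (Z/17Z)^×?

ord(4) | φ(17) = 17 − 1 = 16 = 2^4.
Divisors of 16: 1, 2, 4, 8, 16.
Test each divisor d:
4^1 ≡ 4
4^2 ≡ 16
4^4 ≡ 1
The order of 4 is 4, so the subgroup it generates has 4 elements.
[(Z/17Z)^× : ⟨4⟩] = 16/4 = 4.

4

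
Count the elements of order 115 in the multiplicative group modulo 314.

0

φ(314) = φ(2)·φ(157) = 1·156 = 156 = 2^2 · 3 · 13.
(Z/314Z)^× is cyclic (|G| = 156); a cyclic group of order m has exactly φ(d) elements of each order d | m, and none otherwise.
Here 156 is not a multiple of 115, so there are no elements of order 115.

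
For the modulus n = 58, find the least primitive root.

3

φ(58) = φ(2)·φ(29) = 1·28 = 28 = 2^2 · 7.
g is a primitive root iff g^(28/q) ≢ 1 (mod 58) for each prime q ∈ {2, 7}.
g = 2: gcd(2, 58) = 2 > 1, not a unit — skip.
g = 3: 3^14 ≡ 57; 3^4 ≡ 23 — none is 1, so 3 is a primitive root.
The smallest primitive root modulo 58 is 3.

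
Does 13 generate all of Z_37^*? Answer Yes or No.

φ(37) = 37 − 1 = 36 = 2^2 · 3^2.
Test 13^(36/q) mod 37 for each prime factor q of 36:
13^18 ≡ 36 (mod 37)  [q = 2: ≢ 1 ✓]
13^12 ≡ 10 (mod 37)  [q = 3: ≢ 1 ✓]
All checks pass, so 13 has order 36 and is a primitive root modulo 37.

Yes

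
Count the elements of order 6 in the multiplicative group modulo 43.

φ(43) = 43 − 1 = 42 = 2 · 3 · 7.
(Z/43Z)^× is cyclic (|G| = 42); a cyclic group of order m has exactly φ(d) elements of each order d | m, and none otherwise.
6 = 2 · 3 divides 42, and φ(6) = 2.

2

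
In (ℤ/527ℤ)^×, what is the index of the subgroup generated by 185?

60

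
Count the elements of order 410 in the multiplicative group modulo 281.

φ(281) = 281 − 1 = 280 = 2^3 · 5 · 7.
Since (Z/281Z)^× is cyclic of order 280, the number of elements of order d is φ(d) when d | 280 and 0 otherwise.
Since 410 ∤ 280, the count is 0.

0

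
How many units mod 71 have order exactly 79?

φ(71) = 71 − 1 = 70 = 2 · 5 · 7.
In a cyclic group of order 70, there are φ(d) elements of order d for each divisor d of 70, and zero for non-divisors.
79 does not divide 70, so no element of (Z/71Z)^× has order 79.

0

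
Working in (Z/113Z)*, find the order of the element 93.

112

Since 93 ∈ (Z/113Z)^×, its order divides φ(113) = 113 − 1 = 112 = 2^4 · 7.
Divisors of 112: 1, 2, 4, 7, 8, 14, 16, 28, 56, 112.
Compute 93^d (mod 113) for the divisors d until we hit 1:
93^1 ≡ 93
93^2 ≡ 61
93^4 ≡ 105
93^7 ≡ 42
93^8 ≡ 64
93^14 ≡ 69
93^16 ≡ 28
93^28 ≡ 15
93^56 ≡ 112
93^112 ≡ 1
Hence ord(93) = 112.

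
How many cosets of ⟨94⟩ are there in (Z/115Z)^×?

4

By Lagrange's theorem, ord_115(94) divides φ(115) = φ(5·23) = (5−1)·(23−1) = 4·22 = 88 = 2^3 · 11.
Divisors of 88: 1, 2, 4, 8, 11, 22, 44, 88.
Compute 94^d (mod 115) for the divisors d until we hit 1:
94^1 ≡ 94
94^2 ≡ 96
94^4 ≡ 16
94^8 ≡ 26
94^11 ≡ 24
94^22 ≡ 1
The order of 94 is 22, so the subgroup it generates has 22 elements.
[(Z/115Z)^× : ⟨94⟩] = 88/22 = 4.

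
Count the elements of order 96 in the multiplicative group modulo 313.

φ(313) = 313 − 1 = 312 = 2^3 · 3 · 13.
(Z/313Z)^× is cyclic (|G| = 312); a cyclic group of order m has exactly φ(d) elements of each order d | m, and none otherwise.
96 does not divide 312, so no element of (Z/313Z)^× has order 96.

0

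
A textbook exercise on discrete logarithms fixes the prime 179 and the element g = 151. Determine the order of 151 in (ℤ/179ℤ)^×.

Since 151 ∈ (Z/179Z)^×, its order divides φ(179) = 179 − 1 = 178 = 2 · 89.
Divisors of 178: 1, 2, 89, 178.
Check 151^d mod 179 for each divisor in increasing order:
151^1 ≡ 151 (mod 179)
151^2 ≡ 68 (mod 179)
151^89 ≡ 1 (mod 179) ✓
Therefore the multiplicative order of 151 modulo 179 is 89.

89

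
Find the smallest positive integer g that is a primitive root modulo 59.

φ(59) = 59 − 1 = 58 = 2 · 29.
Test candidates g = 2, 3, … against the prime factors q ∈ {2, 29} of φ(59): g is a generator iff g^(58/q) ≢ 1 for every such q.
g = 2: 2^29 ≡ 58; 2^2 ≡ 4 — none is 1, so 2 is a primitive root.
So 2 is the smallest generator of (Z/59Z)^×.

2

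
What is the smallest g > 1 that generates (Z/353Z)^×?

3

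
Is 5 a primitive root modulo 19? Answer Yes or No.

φ(19) = 19 − 1 = 18 = 2 · 3^2.
It suffices to check that the order of 5 is not a proper divisor of 18: compute 5^(18/q) for q ∈ {2, 3}.
5^9 ≡ 1 (mod 19)  [q = 2: ≡ 1 ✗]
5^6 ≡ 7 (mod 19)  [q = 3: ≢ 1 ✓]
The check at q = 2 fails, so 5 generates a proper subgroup.

No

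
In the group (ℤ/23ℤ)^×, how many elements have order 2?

1

φ(23) = 23 − 1 = 22 = 2 · 11.
In a cyclic group of order 22, there are φ(d) elements of order d for each divisor d of 22, and zero for non-divisors.
2 | 22, and φ(2) = 2 − 1 = 1.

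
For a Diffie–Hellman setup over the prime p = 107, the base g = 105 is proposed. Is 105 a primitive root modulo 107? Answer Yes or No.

φ(107) = 107 − 1 = 106 = 2 · 53.
It suffices to check that the order of 105 is not a proper divisor of 106: compute 105^(106/q) for q ∈ {2, 53}.
105^53 ≡ 1 (mod 107)  [q = 2: ≡ 1 ✗]
105^2 ≡ 4 (mod 107)  [q = 53: ≢ 1 ✓]
The check at q = 2 fails, so 105 generates a proper subgroup.

No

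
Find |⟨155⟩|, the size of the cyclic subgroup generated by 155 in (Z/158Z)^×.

39

Since 155 ∈ (Z/158Z)^×, its order divides φ(158) = φ(2)·φ(79) = 1·78 = 78 = 2 · 3 · 13.
Divisors of 78: 1, 2, 3, 6, 13, 26, 39, 78.
Compute 155^d (mod 158) for the divisors d until we hit 1:
155^1 ≡ 155 (mod 158)
155^2 ≡ 9 (mod 158)
155^3 ≡ 131 (mod 158)
155^6 ≡ 97 (mod 158)
155^13 ≡ 55 (mod 158)
155^26 ≡ 23 (mod 158)
155^39 ≡ 1 (mod 158) ✓
So ord_158(155) = 39.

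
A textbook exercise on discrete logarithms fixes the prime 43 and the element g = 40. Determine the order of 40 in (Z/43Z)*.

Since 40 ∈ (Z/43Z)^×, its order divides φ(43) = 43 − 1 = 42 = 2 · 3 · 7.
Divisors of 42: 1, 2, 3, 6, 7, 14, 21, 42.
Evaluate successive powers at the divisors of 42:
40^1 ≡ 40 (mod 43)
40^2 ≡ 9 (mod 43)
40^3 ≡ 16 (mod 43)
40^6 ≡ 41 (mod 43)
40^7 ≡ 6 (mod 43)
40^14 ≡ 36 (mod 43)
40^21 ≡ 1 (mod 43) ✓
Hence ord(40) = 21.

21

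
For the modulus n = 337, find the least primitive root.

10

φ(337) = 337 − 1 = 336 = 2^4 · 3 · 7.
g is a primitive root iff g^(336/q) ≢ 1 (mod 337) for each prime q ∈ {2, 3, 7}.
g = 2: 2^168 ≡ 1 — hits 1, so not a primitive root.
g = 3: 3^168 ≡ 1 — hits 1, so not a primitive root.
g = 4: 4^168 ≡ 1 — hits 1, so not a primitive root.
g = 5: 5^168 ≡ 336; 5^112 ≡ 1 — hits 1, so not a primitive root.
g = 6: 6^168 ≡ 1 — hits 1, so not a primitive root.
g = 7: 7^168 ≡ 1 — hits 1, so not a primitive root.
g = 8: 8^168 ≡ 1 — hits 1, so not a primitive root.
g = 9: 9^168 ≡ 1 — hits 1, so not a primitive root.
g = 10: 10^168 ≡ 336; 10^112 ≡ 128; 10^48 ≡ 175 — none is 1, so 10 is a primitive root.
The smallest primitive root modulo 337 is 10.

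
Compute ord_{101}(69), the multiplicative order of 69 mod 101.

20

By Lagrange's theorem, ord_101(69) divides φ(101) = 101 − 1 = 100 = 2^2 · 5^2.
Divisors of 100: 1, 2, 4, 5, 10, 20, 25, 50, 100.
Test each divisor d:
69^1 ≡ 69 (mod 101)
69^2 ≡ 14 (mod 101)
69^4 ≡ 95 (mod 101)
69^5 ≡ 91 (mod 101)
69^10 ≡ 100 (mod 101)
69^20 ≡ 1 (mod 101) ✓
The smallest such exponent is 20, so the order of 69 is 20.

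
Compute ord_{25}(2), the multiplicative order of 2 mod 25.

20

ord(2) | φ(25) = φ(5^2) = 5·(5−1) = 20 = 2^2 · 5.
Divisors of 20: 1, 2, 4, 5, 10, 20.
Compute 2^d (mod 25) for the divisors d until we hit 1:
2^1 ≡ 2 (mod 25)
2^2 ≡ 4 (mod 25)
2^4 ≡ 16 (mod 25)
2^5 ≡ 7 (mod 25)
2^10 ≡ 24 (mod 25)
2^20 ≡ 1 (mod 25) ✓
Therefore the multiplicative order of 2 modulo 25 is 20.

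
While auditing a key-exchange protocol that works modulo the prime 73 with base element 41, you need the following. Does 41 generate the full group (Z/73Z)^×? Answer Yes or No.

No

φ(73) = 73 − 1 = 72 = 2^3 · 3^2.
Test 41^(72/q) mod 73 for each prime factor q of 72:
41^36 ≡ 1 (mod 73)  [q = 2: ≡ 1 ✗]
41^24 ≡ 8 (mod 73)  [q = 3: ≢ 1 ✓]
41^36 ≡ 1 shows ord(41) | 36, strictly less than φ(73); not a primitive root.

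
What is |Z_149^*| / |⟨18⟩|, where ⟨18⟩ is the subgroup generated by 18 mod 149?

1

By Lagrange's theorem, ord_149(18) divides φ(149) = 149 − 1 = 148 = 2^2 · 37.
Divisors of 148: 1, 2, 4, 37, 74, 148.
Check 18^d mod 149 for each divisor in increasing order:
18^1 ≡ 18 (mod 149)
18^2 ≡ 26 (mod 149)
18^4 ≡ 80 (mod 149)
18^37 ≡ 44 (mod 149)
18^74 ≡ 148 (mod 149)
18^148 ≡ 1 (mod 149) ✓
So ord_149(18) = 148, hence |⟨18⟩| = 148.
[(Z/149Z)^× : ⟨18⟩] = 148/148 = 1.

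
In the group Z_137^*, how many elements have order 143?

φ(137) = 137 − 1 = 136 = 2^3 · 17.
(Z/137Z)^× is cyclic (|G| = 136); a cyclic group of order m has exactly φ(d) elements of each order d | m, and none otherwise.
Here 136 is not a multiple of 143, so there are no elements of order 143.

0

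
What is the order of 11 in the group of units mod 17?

Since 11 ∈ (Z/17Z)^×, its order divides φ(17) = 17 − 1 = 16 = 2^4.
Divisors of 16: 1, 2, 4, 8, 16.
Evaluate successive powers at the divisors of 16:
11^1 ≡ 11 (mod 17)
11^2 ≡ 2 (mod 17)
11^4 ≡ 4 (mod 17)
11^8 ≡ 16 (mod 17)
11^16 ≡ 1 (mod 17) ✓
The smallest such exponent is 16, so the order of 11 is 16.

16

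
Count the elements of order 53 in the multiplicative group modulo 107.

52

φ(107) = 107 − 1 = 106 = 2 · 53.
Since (Z/107Z)^× is cyclic of order 106, the number of elements of order d is φ(d) when d | 106 and 0 otherwise.
53 | 106, and φ(53) = 53 − 1 = 52.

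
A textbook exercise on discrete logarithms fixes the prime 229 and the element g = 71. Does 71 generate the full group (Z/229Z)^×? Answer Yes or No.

φ(229) = 229 − 1 = 228 = 2^2 · 3 · 19.
Test 71^(228/q) mod 229 for each prime factor q of 228:
71^114 ≡ 1 (mod 229)  [q = 2: ≡ 1 ✗]
71^76 ≡ 94 (mod 229)  [q = 3: ≢ 1 ✓]
71^12 ≡ 42 (mod 229)  [q = 19: ≢ 1 ✓]
71^114 ≡ 1 shows ord(71) | 114, strictly less than φ(229); not a primitive root.

No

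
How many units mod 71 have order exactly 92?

φ(71) = 71 − 1 = 70 = 2 · 5 · 7.
(Z/71Z)^× is cyclic (|G| = 70); a cyclic group of order m has exactly φ(d) elements of each order d | m, and none otherwise.
Since 92 ∤ 70, the count is 0.

0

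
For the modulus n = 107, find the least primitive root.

2

φ(107) = 107 − 1 = 106 = 2 · 53.
Test candidates g = 2, 3, … against the prime factors q ∈ {2, 53} of φ(107): g is a generator iff g^(106/q) ≢ 1 for every such q.
g = 2: 2^53 ≡ 106; 2^2 ≡ 4 — none is 1, so 2 is a primitive root.
Hence the least primitive root of 107 is 2.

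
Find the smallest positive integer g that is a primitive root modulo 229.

φ(229) = 229 − 1 = 228 = 2^2 · 3 · 19.
g is a primitive root iff g^(228/q) ≢ 1 (mod 229) for each prime q ∈ {2, 3, 19}.
g = 2: 2^114 ≡ 228; 2^76 ≡ 1 — hits 1, so not a primitive root.
g = 3: 3^114 ≡ 1 — hits 1, so not a primitive root.
g = 4: 4^114 ≡ 1 — hits 1, so not a primitive root.
g = 5: 5^114 ≡ 1 — hits 1, so not a primitive root.
g = 6: 6^114 ≡ 228; 6^76 ≡ 134; 6^12 ≡ 165 — none is 1, so 6 is a primitive root.
Hence the least primitive root of 229 is 6.

6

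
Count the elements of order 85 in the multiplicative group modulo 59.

0

φ(59) = 59 − 1 = 58 = 2 · 29.
(Z/59Z)^× is cyclic (|G| = 58); a cyclic group of order m has exactly φ(d) elements of each order d | m, and none otherwise.
Here 58 is not a multiple of 85, so there are no elements of order 85.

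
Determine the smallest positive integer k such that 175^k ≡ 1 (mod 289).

272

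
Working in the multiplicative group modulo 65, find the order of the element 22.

12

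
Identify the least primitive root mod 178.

φ(178) = φ(2)·φ(89) = 1·88 = 88 = 2^3 · 11.
Test candidates g = 2, 3, … against the prime factors q ∈ {2, 11} of φ(178): g is a generator iff g^(88/q) ≢ 1 for every such q.
g = 2: gcd(2, 178) = 2 > 1, not a unit — skip.
g = 3: 3^44 ≡ 177; 3^8 ≡ 153 — none is 1, so 3 is a primitive root.
Hence the least primitive root of 178 is 3.

3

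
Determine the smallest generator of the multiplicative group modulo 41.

6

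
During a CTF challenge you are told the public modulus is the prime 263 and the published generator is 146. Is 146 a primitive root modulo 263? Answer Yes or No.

Yes

φ(263) = 263 − 1 = 262 = 2 · 131.
Test 146^(262/q) mod 263 for each prime factor q of 262:
146^131 ≡ 262 (mod 263)  [q = 2: ≢ 1 ✓]
146^2 ≡ 13 (mod 263)  [q = 131: ≢ 1 ✓]
All checks pass, so 146 has order 262 and is a primitive root modulo 263.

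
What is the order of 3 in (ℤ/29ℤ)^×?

28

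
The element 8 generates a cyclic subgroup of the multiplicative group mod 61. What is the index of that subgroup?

3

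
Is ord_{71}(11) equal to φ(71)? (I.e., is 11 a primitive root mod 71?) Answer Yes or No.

Yes

φ(71) = 71 − 1 = 70 = 2 · 5 · 7.
An element g generates (Z/71Z)^× iff g^(70/q) ≢ 1 (mod 71) for each prime q ∈ {2, 5, 7}.
11^35 ≡ 70 (mod 71)  [q = 2: ≢ 1 ✓]
11^14 ≡ 54 (mod 71)  [q = 5: ≢ 1 ✓]
11^10 ≡ 32 (mod 71)  [q = 7: ≢ 1 ✓]
Every test exponent gives a nontrivial residue, hence 11 generates the full group.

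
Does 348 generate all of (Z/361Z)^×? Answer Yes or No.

No

φ(361) = φ(19^2) = 19·(19−1) = 342 = 2 · 3^2 · 19.
An element g generates (Z/361Z)^× iff g^(342/q) ≢ 1 (mod 361) for each prime q ∈ {2, 3, 19}.
348^171 ≡ 1 (mod 361)  [q = 2: ≡ 1 ✗]
348^114 ≡ 68 (mod 361)  [q = 3: ≢ 1 ✓]
348^18 ≡ 343 (mod 361)  [q = 19: ≢ 1 ✓]
Since 348^171 ≡ 1, the order of 348 divides 171 < 342, so 348 is not a primitive root.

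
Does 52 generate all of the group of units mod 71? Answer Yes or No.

φ(71) = 71 − 1 = 70 = 2 · 5 · 7.
It suffices to check that the order of 52 is not a proper divisor of 70: compute 52^(70/q) for q ∈ {2, 5, 7}.
52^35 ≡ 70 (mod 71)  [q = 2: ≢ 1 ✓]
52^14 ≡ 54 (mod 71)  [q = 5: ≢ 1 ✓]
52^10 ≡ 37 (mod 71)  [q = 7: ≢ 1 ✓]
All checks pass, so 52 has order 70 and is a primitive root modulo 71.

Yes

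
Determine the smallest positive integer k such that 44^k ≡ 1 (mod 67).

66

ord(44) | φ(67) = 67 − 1 = 66 = 2 · 3 · 11.
Divisors of 66: 1, 2, 3, 6, 11, 22, 33, 66.
Test each divisor d:
44^1 ≡ 44
44^2 ≡ 60
44^3 ≡ 27
44^6 ≡ 59
44^11 ≡ 38
44^22 ≡ 37
44^33 ≡ 66
44^66 ≡ 1
The smallest such exponent is 66, so the order of 44 is 66.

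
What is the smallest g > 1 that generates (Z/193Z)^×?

φ(193) = 193 − 1 = 192 = 2^6 · 3.
Test candidates g = 2, 3, … against the prime factors q ∈ {2, 3} of φ(193): g is a generator iff g^(192/q) ≢ 1 for every such q.
g = 2: 2^96 ≡ 1 — hits 1, so not a primitive root.
g = 3: 3^96 ≡ 1 — hits 1, so not a primitive root.
g = 4: 4^96 ≡ 1 — hits 1, so not a primitive root.
g = 5: 5^96 ≡ 192; 5^64 ≡ 84 — none is 1, so 5 is a primitive root.
Hence the least primitive root of 193 is 5.

5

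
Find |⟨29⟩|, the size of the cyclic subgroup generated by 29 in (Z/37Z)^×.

12

By Lagrange's theorem, ord_37(29) divides φ(37) = 37 − 1 = 36 = 2^2 · 3^2.
Divisors of 36: 1, 2, 3, 4, 6, 9, 12, 18, 36.
Evaluate successive powers at the divisors of 36:
29^1 ≡ 29 (mod 37)
29^2 ≡ 27 (mod 37)
29^3 ≡ 6 (mod 37)
29^4 ≡ 26 (mod 37)
29^6 ≡ 36 (mod 37)
29^9 ≡ 31 (mod 37)
29^12 ≡ 1 (mod 37) ✓
So ord_37(29) = 12.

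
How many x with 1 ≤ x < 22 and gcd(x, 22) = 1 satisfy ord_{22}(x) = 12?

0

φ(22) = φ(2)·φ(11) = 1·10 = 10 = 2 · 5.
(Z/22Z)^× is cyclic (|G| = 10); a cyclic group of order m has exactly φ(d) elements of each order d | m, and none otherwise.
Here 10 is not a multiple of 12, so there are no elements of order 12.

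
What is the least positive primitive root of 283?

φ(283) = 283 − 1 = 282 = 2 · 3 · 47.
Test candidates g = 2, 3, … against the prime factors q ∈ {2, 3, 47} of φ(283): g is a generator iff g^(282/q) ≢ 1 for every such q.
g = 2: 2^141 ≡ 282; 2^94 ≡ 1 — hits 1, so not a primitive root.
g = 3: 3^141 ≡ 282; 3^94 ≡ 238; 3^6 ≡ 163 — none is 1, so 3 is a primitive root.
Hence the least primitive root of 283 is 3.

3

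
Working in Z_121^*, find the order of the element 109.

22

Since 109 ∈ (Z/121Z)^×, its order divides φ(121) = φ(11^2) = 11·(11−1) = 110 = 2 · 5 · 11.
Divisors of 110: 1, 2, 5, 10, 11, 22, 55, 110.
Evaluate successive powers at the divisors of 110:
109^1 ≡ 109 (mod 121)
109^2 ≡ 23 (mod 121)
109^5 ≡ 65 (mod 121)
109^10 ≡ 111 (mod 121)
109^11 ≡ 120 (mod 121)
109^22 ≡ 1 (mod 121) ✓
The smallest such exponent is 22, so the order of 109 is 22.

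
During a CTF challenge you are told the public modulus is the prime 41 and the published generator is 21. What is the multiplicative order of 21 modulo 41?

20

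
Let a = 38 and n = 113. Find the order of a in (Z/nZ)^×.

Since 38 ∈ (Z/113Z)^×, its order divides φ(113) = 113 − 1 = 112 = 2^4 · 7.
Divisors of 112: 1, 2, 4, 7, 8, 14, 16, 28, 56, 112.
Evaluate successive powers at the divisors of 112:
38^1 ≡ 38 (mod 113)
38^2 ≡ 88 (mod 113)
38^4 ≡ 60 (mod 113)
38^7 ≡ 65 (mod 113)
38^8 ≡ 97 (mod 113)
38^14 ≡ 44 (mod 113)
38^16 ≡ 30 (mod 113)
38^28 ≡ 15 (mod 113)
38^56 ≡ 112 (mod 113)
38^112 ≡ 1 (mod 113) ✓
The smallest such exponent is 112, so the order of 38 is 112.

112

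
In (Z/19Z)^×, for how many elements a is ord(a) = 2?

1

φ(19) = 19 − 1 = 18 = 2 · 3^2.
Since (Z/19Z)^× is cyclic of order 18, the number of elements of order d is φ(d) when d | 18 and 0 otherwise.
2 | 18, and φ(2) = 2 − 1 = 1.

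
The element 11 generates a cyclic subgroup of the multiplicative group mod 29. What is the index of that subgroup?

The order of 11 must divide φ(29) = 29 − 1 = 28 = 2^2 · 7.
Divisors of 28: 1, 2, 4, 7, 14, 28.
Check 11^d mod 29 for each divisor in increasing order:
11^1 ≡ 11 (mod 29)
11^2 ≡ 5 (mod 29)
11^4 ≡ 25 (mod 29)
11^7 ≡ 12 (mod 29)
11^14 ≡ 28 (mod 29)
11^28 ≡ 1 (mod 29) ✓
The order of 11 is 28, so the subgroup it generates has 28 elements.
Index = |(Z/29Z)^×| / |⟨11⟩| = 28 / 28 = 1.

1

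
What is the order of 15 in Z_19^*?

ord(15) | φ(19) = 19 − 1 = 18 = 2 · 3^2.
Divisors of 18: 1, 2, 3, 6, 9, 18.
Test each divisor d:
15^1 ≡ 15
15^2 ≡ 16
15^3 ≡ 12
15^6 ≡ 11
15^9 ≡ 18
15^18 ≡ 1
Therefore the multiplicative order of 15 modulo 19 is 18.

18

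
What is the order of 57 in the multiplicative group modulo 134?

Since 57 ∈ (Z/134Z)^×, its order divides φ(134) = φ(2)·φ(67) = 1·66 = 66 = 2 · 3 · 11.
Divisors of 66: 1, 2, 3, 6, 11, 22, 33, 66.
Evaluate successive powers at the divisors of 66:
57^1 ≡ 57
57^2 ≡ 33
57^3 ≡ 5
57^6 ≡ 25
57^11 ≡ 105
57^22 ≡ 37
57^33 ≡ 133
57^66 ≡ 1
Hence ord(57) = 66.

66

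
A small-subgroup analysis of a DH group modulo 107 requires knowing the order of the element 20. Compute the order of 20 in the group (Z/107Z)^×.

106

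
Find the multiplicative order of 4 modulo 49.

The order of 4 must divide φ(49) = φ(7^2) = 7·(7−1) = 42 = 2 · 3 · 7.
Divisors of 42: 1, 2, 3, 6, 7, 14, 21, 42.
Compute 4^d (mod 49) for the divisors d until we hit 1:
4^1 ≡ 4
4^2 ≡ 16
4^3 ≡ 15
4^6 ≡ 29
4^7 ≡ 18
4^14 ≡ 30
4^21 ≡ 1
So ord_49(4) = 21.

21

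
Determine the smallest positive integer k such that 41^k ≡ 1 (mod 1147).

90

By Lagrange's theorem, ord_1147(41) divides φ(1147) = φ(31·37) = (31−1)·(37−1) = 30·36 = 1080 = 2^3 · 3^3 · 5.
Divisors of 1080: 1, 2, 3, 4, 5, 6, 8, 9, 10, 12, 15, 18, 20, 24, 27, 30, 36, 40, 45, 54, 60, 72, 90, 108, 120, 135, 180, 216, 270, 360, 540, 1080.
Compute 41^d (mod 1147) for the divisors d until we hit 1:
41^1 ≡ 41 (mod 1147)
41^2 ≡ 534 (mod 1147)
41^3 ≡ 101 (mod 1147)
41^4 ≡ 700 (mod 1147)
41^5 ≡ 25 (mod 1147)
41^6 ≡ 1025 (mod 1147)
41^8 ≡ 231 (mod 1147)
41^9 ≡ 295 (mod 1147)
41^10 ≡ 625 (mod 1147)
41^12 ≡ 1120 (mod 1147)
41^15 ≡ 714 (mod 1147)
41^18 ≡ 1000 (mod 1147)
41^20 ≡ 645 (mod 1147)
41^24 ≡ 729 (mod 1147)
41^27 ≡ 221 (mod 1147)
41^30 ≡ 528 (mod 1147)
41^36 ≡ 963 (mod 1147)
41^40 ≡ 811 (mod 1147)
41^45 ≡ 776 (mod 1147)
41^54 ≡ 667 (mod 1147)
41^60 ≡ 63 (mod 1147)
41^72 ≡ 593 (mod 1147)
41^90 ≡ 1 (mod 1147) ✓
Therefore the multiplicative order of 41 modulo 1147 is 90.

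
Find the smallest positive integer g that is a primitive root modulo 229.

6

φ(229) = 229 − 1 = 228 = 2^2 · 3 · 19.
g is a primitive root iff g^(228/q) ≢ 1 (mod 229) for each prime q ∈ {2, 3, 19}.
g = 2: 2^114 ≡ 228; 2^76 ≡ 1 — hits 1, so not a primitive root.
g = 3: 3^114 ≡ 1 — hits 1, so not a primitive root.
g = 4: 4^114 ≡ 1 — hits 1, so not a primitive root.
g = 5: 5^114 ≡ 1 — hits 1, so not a primitive root.
g = 6: 6^114 ≡ 228; 6^76 ≡ 134; 6^12 ≡ 165 — none is 1, so 6 is a primitive root.
Hence the least primitive root of 229 is 6.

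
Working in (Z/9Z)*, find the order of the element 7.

3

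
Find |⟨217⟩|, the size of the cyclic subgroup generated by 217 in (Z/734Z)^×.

183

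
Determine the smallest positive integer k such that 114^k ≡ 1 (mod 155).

ord(114) | φ(155) = φ(5·31) = (5−1)·(31−1) = 4·30 = 120 = 2^3 · 3 · 5.
Divisors of 120: 1, 2, 3, 4, 5, 6, 8, 10, 12, 15, 20, 24, 30, 40, 60, 120.
Test each divisor d:
114^1 ≡ 114
114^2 ≡ 131
114^3 ≡ 54
114^4 ≡ 111
114^5 ≡ 99
114^6 ≡ 126
114^8 ≡ 76
114^10 ≡ 36
114^12 ≡ 66
114^15 ≡ 154
114^20 ≡ 56
114^24 ≡ 16
114^30 ≡ 1
Hence ord(114) = 30.

30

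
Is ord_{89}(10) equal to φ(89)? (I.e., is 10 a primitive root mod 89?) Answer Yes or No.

No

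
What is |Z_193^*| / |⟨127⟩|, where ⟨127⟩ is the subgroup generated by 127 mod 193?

1

By Lagrange's theorem, ord_193(127) divides φ(193) = 193 − 1 = 192 = 2^6 · 3.
Divisors of 192: 1, 2, 3, 4, 6, 8, 12, 16, 24, 32, 48, 64, 96, 192.
Evaluate successive powers at the divisors of 192:
127^1 ≡ 127
127^2 ≡ 110
127^3 ≡ 74
127^4 ≡ 134
127^6 ≡ 72
127^8 ≡ 7
127^12 ≡ 166
127^16 ≡ 49
127^24 ≡ 150
127^32 ≡ 85
127^48 ≡ 112
127^64 ≡ 84
127^96 ≡ 192
127^192 ≡ 1
So ord_193(127) = 192, hence |⟨127⟩| = 192.
Index = |(Z/193Z)^×| / |⟨127⟩| = 192 / 192 = 1.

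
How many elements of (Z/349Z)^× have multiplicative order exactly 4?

φ(349) = 349 − 1 = 348 = 2^2 · 3 · 29.
In a cyclic group of order 348, there are φ(d) elements of order d for each divisor d of 348, and zero for non-divisors.
4 = 2^2 divides 348, and φ(4) = 2.

2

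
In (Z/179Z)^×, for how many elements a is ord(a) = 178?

φ(179) = 179 − 1 = 178 = 2 · 89.
In a cyclic group of order 178, there are φ(d) elements of order d for each divisor d of 178, and zero for non-divisors.
178 = 2 · 89 divides 178, and φ(178) = 88.

88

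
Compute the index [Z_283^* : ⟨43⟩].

Since 43 ∈ (Z/283Z)^×, its order divides φ(283) = 283 − 1 = 282 = 2 · 3 · 47.
Divisors of 282: 1, 2, 3, 6, 47, 94, 141, 282.
Check 43^d mod 283 for each divisor in increasing order:
43^1 ≡ 43
43^2 ≡ 151
43^3 ≡ 267
43^6 ≡ 256
43^47 ≡ 282
43^94 ≡ 1
Thus |⟨43⟩| = ord(43) = 94.
The index is φ(283) / ord(43) = 282 / 94 = 3.

3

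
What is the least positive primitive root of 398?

3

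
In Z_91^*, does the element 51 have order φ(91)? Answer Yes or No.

91 = 7 · 13 is a product of two distinct odd primes, so (Z/91Z)^× ≅ (Z/7Z)^× × (Z/13Z)^× is not cyclic.
No primitive root modulo 91 exists; in particular 51 is not one.

No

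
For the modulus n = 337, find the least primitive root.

φ(337) = 337 − 1 = 336 = 2^4 · 3 · 7.
Test candidates g = 2, 3, … against the prime factors q ∈ {2, 3, 7} of φ(337): g is a generator iff g^(336/q) ≢ 1 for every such q.
g = 2: 2^168 ≡ 1 — hits 1, so not a primitive root.
g = 3: 3^168 ≡ 1 — hits 1, so not a primitive root.
g = 4: 4^168 ≡ 1 — hits 1, so not a primitive root.
g = 5: 5^168 ≡ 336; 5^112 ≡ 1 — hits 1, so not a primitive root.
g = 6: 6^168 ≡ 1 — hits 1, so not a primitive root.
g = 7: 7^168 ≡ 1 — hits 1, so not a primitive root.
g = 8: 8^168 ≡ 1 — hits 1, so not a primitive root.
g = 9: 9^168 ≡ 1 — hits 1, so not a primitive root.
g = 10: 10^168 ≡ 336; 10^112 ≡ 128; 10^48 ≡ 175 — none is 1, so 10 is a primitive root.
So 10 is the smallest generator of (Z/337Z)^×.

10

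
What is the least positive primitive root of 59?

2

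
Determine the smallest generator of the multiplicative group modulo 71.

φ(71) = 71 − 1 = 70 = 2 · 5 · 7.
Test candidates g = 2, 3, … against the prime factors q ∈ {2, 5, 7} of φ(71): g is a generator iff g^(70/q) ≢ 1 for every such q.
g = 2: 2^35 ≡ 1 — hits 1, so not a primitive root.
g = 3: 3^35 ≡ 1 — hits 1, so not a primitive root.
g = 4: 4^35 ≡ 1 — hits 1, so not a primitive root.
g = 5: 5^35 ≡ 1 — hits 1, so not a primitive root.
g = 6: 6^35 ≡ 1 — hits 1, so not a primitive root.
g = 7: 7^35 ≡ 70; 7^14 ≡ 54; 7^10 ≡ 45 — none is 1, so 7 is a primitive root.
The smallest primitive root modulo 71 is 7.

7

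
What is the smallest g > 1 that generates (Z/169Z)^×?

2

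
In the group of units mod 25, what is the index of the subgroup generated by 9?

The order of 9 must divide φ(25) = φ(5^2) = 5·(5−1) = 20 = 2^2 · 5.
Divisors of 20: 1, 2, 4, 5, 10, 20.
Compute 9^d (mod 25) for the divisors d until we hit 1:
9^1 ≡ 9
9^2 ≡ 6
9^4 ≡ 11
9^5 ≡ 24
9^10 ≡ 1
So ord_25(9) = 10, hence |⟨9⟩| = 10.
The index is φ(25) / ord(9) = 20 / 10 = 2.

2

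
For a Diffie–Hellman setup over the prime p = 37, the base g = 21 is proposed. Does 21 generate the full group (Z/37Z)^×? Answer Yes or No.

φ(37) = 37 − 1 = 36 = 2^2 · 3^2.
An element g generates (Z/37Z)^× iff g^(36/q) ≢ 1 (mod 37) for each prime q ∈ {2, 3}.
21^18 ≡ 1 (mod 37)  [q = 2: ≡ 1 ✗]
21^12 ≡ 26 (mod 37)  [q = 3: ≢ 1 ✓]
Since 21^18 ≡ 1, the order of 21 divides 18 < 36, so 21 is not a primitive root.

No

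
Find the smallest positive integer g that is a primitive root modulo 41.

6

φ(41) = 41 − 1 = 40 = 2^3 · 5.
g is a primitive root iff g^(40/q) ≢ 1 (mod 41) for each prime q ∈ {2, 5}.
g = 2: 2^20 ≡ 1 — hits 1, so not a primitive root.
g = 3: 3^20 ≡ 40; 3^8 ≡ 1 — hits 1, so not a primitive root.
g = 4: 4^20 ≡ 1 — hits 1, so not a primitive root.
g = 5: 5^20 ≡ 1 — hits 1, so not a primitive root.
g = 6: 6^20 ≡ 40; 6^8 ≡ 10 — none is 1, so 6 is a primitive root.
The smallest primitive root modulo 41 is 6.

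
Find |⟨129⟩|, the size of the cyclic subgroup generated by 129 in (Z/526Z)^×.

131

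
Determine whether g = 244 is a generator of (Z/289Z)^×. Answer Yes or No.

φ(289) = φ(17^2) = 17·(17−1) = 272 = 2^4 · 17.
An element g generates (Z/289Z)^× iff g^(272/q) ≢ 1 (mod 289) for each prime q ∈ {2, 17}.
244^136 ≡ 288 (mod 289)  [q = 2: ≢ 1 ✓]
244^16 ≡ 256 (mod 289)  [q = 17: ≢ 1 ✓]
All checks pass, so 244 has order 272 and is a primitive root modulo 289.

Yes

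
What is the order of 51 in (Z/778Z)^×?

388

Since 51 ∈ (Z/778Z)^×, its order divides φ(778) = φ(2)·φ(389) = 1·388 = 388 = 2^2 · 97.
Divisors of 388: 1, 2, 4, 97, 194, 388.
Test each divisor d:
51^1 ≡ 51
51^2 ≡ 267
51^4 ≡ 491
51^97 ≡ 663
51^194 ≡ 777
51^388 ≡ 1
Hence ord(51) = 388.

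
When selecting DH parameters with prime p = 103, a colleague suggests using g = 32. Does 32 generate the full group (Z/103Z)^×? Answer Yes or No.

No

φ(103) = 103 − 1 = 102 = 2 · 3 · 17.
32 is a primitive root mod 103 iff 32^(φ(103)/q) ≢ 1 for every prime q | φ(103), i.e. q ∈ {2, 3, 17}.
32^51 ≡ 1 (mod 103)  [q = 2: ≡ 1 ✗]
32^34 ≡ 56 (mod 103)  [q = 3: ≢ 1 ✓]
32^6 ≡ 93 (mod 103)  [q = 17: ≢ 1 ✓]
The check at q = 2 fails, so 32 generates a proper subgroup.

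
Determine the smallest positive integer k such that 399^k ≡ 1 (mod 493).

By Lagrange's theorem, ord_493(399) divides φ(493) = φ(17·29) = (17−1)·(29−1) = 16·28 = 448 = 2^6 · 7.
Divisors of 448: 1, 2, 4, 7, 8, 14, 16, 28, 32, 56, 64, 112, 224, 448.
Test each divisor d:
399^1 ≡ 399 (mod 493)
399^2 ≡ 455 (mod 493)
399^4 ≡ 458 (mod 493)
399^7 ≡ 202 (mod 493)
399^8 ≡ 239 (mod 493)
399^14 ≡ 378 (mod 493)
399^16 ≡ 426 (mod 493)
399^28 ≡ 407 (mod 493)
399^32 ≡ 52 (mod 493)
399^56 ≡ 1 (mod 493) ✓
Hence ord(399) = 56.

56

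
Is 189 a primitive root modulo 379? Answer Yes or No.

No

φ(379) = 379 − 1 = 378 = 2 · 3^3 · 7.
Test 189^(378/q) mod 379 for each prime factor q of 378:
189^189 ≡ 1 (mod 379)  [q = 2: ≡ 1 ✗]
189^126 ≡ 51 (mod 379)  [q = 3: ≢ 1 ✓]
189^54 ≡ 94 (mod 379)  [q = 7: ≢ 1 ✓]
189^189 ≡ 1 shows ord(189) | 189, strictly less than φ(379); not a primitive root.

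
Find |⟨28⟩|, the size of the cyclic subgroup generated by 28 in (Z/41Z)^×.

Since 28 ∈ (Z/41Z)^×, its order divides φ(41) = 41 − 1 = 40 = 2^3 · 5.
Divisors of 40: 1, 2, 4, 5, 8, 10, 20, 40.
Check 28^d mod 41 for each divisor in increasing order:
28^1 ≡ 28
28^2 ≡ 5
28^4 ≡ 25
28^5 ≡ 3
28^8 ≡ 10
28^10 ≡ 9
28^20 ≡ 40
28^40 ≡ 1
The smallest such exponent is 40, so the order of 28 is 40.

40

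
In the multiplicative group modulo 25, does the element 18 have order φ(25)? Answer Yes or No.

φ(25) = φ(5^2) = 5·(5−1) = 20 = 2^2 · 5.
It suffices to check that the order of 18 is not a proper divisor of 20: compute 18^(20/q) for q ∈ {2, 5}.
18^10 ≡ 24 (mod 25)  [q = 2: ≢ 1 ✓]
18^4 ≡ 1 (mod 25)  [q = 5: ≡ 1 ✗]
The check at q = 5 fails, so 18 generates a proper subgroup.

No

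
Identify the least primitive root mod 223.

φ(223) = 223 − 1 = 222 = 2 · 3 · 37.
g is a primitive root iff g^(222/q) ≢ 1 (mod 223) for each prime q ∈ {2, 3, 37}.
g = 2: 2^111 ≡ 1 — hits 1, so not a primitive root.
g = 3: 3^111 ≡ 222; 3^74 ≡ 183; 3^6 ≡ 60 — none is 1, so 3 is a primitive root.
Hence the least primitive root of 223 is 3.

3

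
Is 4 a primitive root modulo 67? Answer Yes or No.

No

φ(67) = 67 − 1 = 66 = 2 · 3 · 11.
It suffices to check that the order of 4 is not a proper divisor of 66: compute 4^(66/q) for q ∈ {2, 3, 11}.
4^33 ≡ 1 (mod 67)  [q = 2: ≡ 1 ✗]
4^22 ≡ 29 (mod 67)  [q = 3: ≢ 1 ✓]
4^6 ≡ 9 (mod 67)  [q = 11: ≢ 1 ✓]
4^33 ≡ 1 shows ord(4) | 33, strictly less than φ(67); not a primitive root.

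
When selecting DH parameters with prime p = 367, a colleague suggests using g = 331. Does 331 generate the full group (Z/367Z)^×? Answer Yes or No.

Yes

φ(367) = 367 − 1 = 366 = 2 · 3 · 61.
Test 331^(366/q) mod 367 for each prime factor q of 366:
331^183 ≡ 366 (mod 367)  [q = 2: ≢ 1 ✓]
331^122 ≡ 83 (mod 367)  [q = 3: ≢ 1 ✓]
331^6 ≡ 7 (mod 367)  [q = 61: ≢ 1 ✓]
Every test exponent gives a nontrivial residue, hence 331 generates the full group.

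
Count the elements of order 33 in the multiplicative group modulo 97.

φ(97) = 97 − 1 = 96 = 2^5 · 3.
In a cyclic group of order 96, there are φ(d) elements of order d for each divisor d of 96, and zero for non-divisors.
33 does not divide 96, so no element of (Z/97Z)^× has order 33.

0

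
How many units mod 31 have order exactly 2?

φ(31) = 31 − 1 = 30 = 2 · 3 · 5.
In a cyclic group of order 30, there are φ(d) elements of order d for each divisor d of 30, and zero for non-divisors.
2 | 30, and φ(2) = 2 − 1 = 1.

1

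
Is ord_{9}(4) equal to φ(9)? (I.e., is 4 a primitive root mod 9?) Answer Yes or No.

φ(9) = φ(3^2) = 3·(3−1) = 6 = 2 · 3.
4 is a primitive root mod 9 iff 4^(φ(9)/q) ≢ 1 for every prime q | φ(9), i.e. q ∈ {2, 3}.
4^3 ≡ 1 (mod 9)  [q = 2: ≡ 1 ✗]
4^2 ≡ 7 (mod 9)  [q = 3: ≢ 1 ✓]
The check at q = 2 fails, so 4 generates a proper subgroup.

No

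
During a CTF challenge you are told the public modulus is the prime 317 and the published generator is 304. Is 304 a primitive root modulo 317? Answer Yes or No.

φ(317) = 317 − 1 = 316 = 2^2 · 79.
Test 304^(316/q) mod 317 for each prime factor q of 316:
304^158 ≡ 316 (mod 317)  [q = 2: ≢ 1 ✓]
304^4 ≡ 31 (mod 317)  [q = 79: ≢ 1 ✓]
Every test exponent gives a nontrivial residue, hence 304 generates the full group.

Yes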